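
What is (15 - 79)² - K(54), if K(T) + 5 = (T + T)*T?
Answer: -1731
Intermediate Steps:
K(T) = -5 + 2*T² (K(T) = -5 + (T + T)*T = -5 + (2*T)*T = -5 + 2*T²)
(15 - 79)² - K(54) = (15 - 79)² - (-5 + 2*54²) = (-64)² - (-5 + 2*2916) = 4096 - (-5 + 5832) = 4096 - 1*5827 = 4096 - 5827 = -1731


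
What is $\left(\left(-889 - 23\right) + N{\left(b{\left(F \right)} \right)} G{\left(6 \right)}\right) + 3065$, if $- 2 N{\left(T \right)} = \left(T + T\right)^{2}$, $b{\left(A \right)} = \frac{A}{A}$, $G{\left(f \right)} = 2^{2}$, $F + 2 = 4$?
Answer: $2145$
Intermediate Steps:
$F = 2$ ($F = -2 + 4 = 2$)
$G{\left(f \right)} = 4$
$b{\left(A \right)} = 1$
$N{\left(T \right)} = - 2 T^{2}$ ($N{\left(T \right)} = - \frac{\left(T + T\right)^{2}}{2} = - \frac{\left(2 T\right)^{2}}{2} = - \frac{4 T^{2}}{2} = - 2 T^{2}$)
$\left(\left(-889 - 23\right) + N{\left(b{\left(F \right)} \right)} G{\left(6 \right)}\right) + 3065 = \left(\left(-889 - 23\right) + - 2 \cdot 1^{2} \cdot 4\right) + 3065 = \left(\left(-889 - 23\right) + \left(-2\right) 1 \cdot 4\right) + 3065 = \left(-912 - 8\right) + 3065 = -920 + 3065 = 2145$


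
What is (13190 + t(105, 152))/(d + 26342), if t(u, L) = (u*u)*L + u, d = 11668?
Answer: 337819/7602 ≈ 44.438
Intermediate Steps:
t(u, L) = u + L*u**2 (t(u, L) = u**2*L + u = L*u**2 + u = u + L*u**2)
(13190 + t(105, 152))/(d + 26342) = (13190 + 105*(1 + 152*105))/(11668 + 26342) = (13190 + 105*(1 + 15960))/38010 = (13190 + 105*15961)*(1/38010) = (13190 + 1675905)*(1/38010) = 1689095*(1/38010) = 337819/7602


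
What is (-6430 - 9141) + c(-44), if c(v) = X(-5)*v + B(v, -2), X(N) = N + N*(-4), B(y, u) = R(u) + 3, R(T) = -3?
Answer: -16231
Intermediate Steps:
B(y, u) = 0 (B(y, u) = -3 + 3 = 0)
X(N) = -3*N (X(N) = N - 4*N = -3*N)
c(v) = 15*v (c(v) = (-3*(-5))*v + 0 = 15*v + 0 = 15*v)
(-6430 - 9141) + c(-44) = (-6430 - 9141) + 15*(-44) = -15571 - 660 = -16231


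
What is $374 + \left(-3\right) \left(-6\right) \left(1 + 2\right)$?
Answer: $428$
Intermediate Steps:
$374 + \left(-3\right) \left(-6\right) \left(1 + 2\right) = 374 + 18 \cdot 3 = 374 + 54 = 428$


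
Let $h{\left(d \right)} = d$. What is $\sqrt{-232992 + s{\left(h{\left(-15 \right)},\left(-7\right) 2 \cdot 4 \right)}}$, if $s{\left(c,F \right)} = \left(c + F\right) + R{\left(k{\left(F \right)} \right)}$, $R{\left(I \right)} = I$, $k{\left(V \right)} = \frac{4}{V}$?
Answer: $\frac{13 i \sqrt{270298}}{14} \approx 482.77 i$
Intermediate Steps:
$s{\left(c,F \right)} = F + c + \frac{4}{F}$ ($s{\left(c,F \right)} = \left(c + F\right) + \frac{4}{F} = \left(F + c\right) + \frac{4}{F} = F + c + \frac{4}{F}$)
$\sqrt{-232992 + s{\left(h{\left(-15 \right)},\left(-7\right) 2 \cdot 4 \right)}} = \sqrt{-232992 + \left(\left(-7\right) 2 \cdot 4 - 15 + \frac{4}{\left(-7\right) 2 \cdot 4}\right)} = \sqrt{-232992 - \left(71 + \frac{1}{14}\right)} = \sqrt{-232992 - \frac{995}{14}} = \sqrt{- \frac{3262883}{14}} = \frac{13 i \sqrt{270298}}{14}$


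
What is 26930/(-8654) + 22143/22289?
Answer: -204308624/96444503 ≈ -2.1184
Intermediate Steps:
26930/(-8654) + 22143/22289 = 26930*(-1/8654) + 22143*(1/22289) = -13465/4327 + 22143/22289 = -204308624/96444503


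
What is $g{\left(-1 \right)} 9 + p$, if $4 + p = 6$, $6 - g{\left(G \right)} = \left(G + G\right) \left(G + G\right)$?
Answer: $20$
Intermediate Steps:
$g{\left(G \right)} = 6 - 4 G^{2}$ ($g{\left(G \right)} = 6 - \left(G + G\right) \left(G + G\right) = 6 - 2 G 2 G = 6 - 4 G^{2}$)
$p = 2$ ($p = -4 + 6 = 2$)
$g{\left(-1 \right)} 9 + p = \left(6 - 4 \left(-1\right)^{2}\right) 9 + 2 = \left(6 - 4\right) 9 + 2 = 2 \cdot 9 + 2 = 18 + 2 = 20$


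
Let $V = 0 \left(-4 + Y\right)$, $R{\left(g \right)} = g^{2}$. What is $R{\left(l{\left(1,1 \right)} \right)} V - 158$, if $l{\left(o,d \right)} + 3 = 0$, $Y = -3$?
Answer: $-158$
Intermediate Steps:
$l{\left(o,d \right)} = -3$ ($l{\left(o,d \right)} = -3 + 0 = -3$)
$V = 0$ ($V = 0 \left(-4 - 3\right) = 0 \left(-7\right) = 0$)
$R{\left(l{\left(1,1 \right)} \right)} V - 158 = \left(-3\right)^{2} \cdot 0 - 158 = 9 \cdot 0 - 158 = 0 - 158 = -158$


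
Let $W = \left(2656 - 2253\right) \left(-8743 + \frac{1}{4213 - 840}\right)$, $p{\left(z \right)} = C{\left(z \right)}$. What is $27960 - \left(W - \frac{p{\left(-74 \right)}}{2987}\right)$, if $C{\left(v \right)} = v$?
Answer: $\frac{35780778981376}{10075151} \approx 3.5514 \cdot 10^{6}$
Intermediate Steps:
$p{\left(z \right)} = z$
$W = - \frac{11884525614}{3373}$ ($W = 403 \left(-8743 + \frac{1}{3373}\right) = 403 \left(- \frac{29490138}{3373}\right) = - \frac{11884525614}{3373} \approx -3.5234 \cdot 10^{6}$)
$27960 - \left(W - \frac{p{\left(-74 \right)}}{2987}\right) = 27960 - \left(- \frac{11884525614}{3373} + \frac{74}{2987}\right) = 27960 + \left(\left(-74\right) \frac{1}{2987} + \frac{11884525614}{3373}\right) = 27960 + \left(- \frac{74}{2987} + \frac{11884525614}{3373}\right) = 27960 + \frac{35499077759416}{10075151} = \frac{35780778981376}{10075151}$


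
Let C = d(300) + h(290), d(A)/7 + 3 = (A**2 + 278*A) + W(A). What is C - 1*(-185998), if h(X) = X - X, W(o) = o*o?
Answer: 2029777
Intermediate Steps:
W(o) = o**2
h(X) = 0
d(A) = -21 + 14*A**2 + 1946*A (d(A) = -21 + 7*((A**2 + 278*A) + A**2) = -21 + 7*(2*A**2 + 278*A) = -21 + (14*A**2 + 1946*A) = -21 + 14*A**2 + 1946*A)
C = 1843779 (C = (-21 + 14*300**2 + 1946*300) + 0 = (-21 + 14*90000 + 583800) + 0 = (-21 + 1260000 + 583800) + 0 = 1843779 + 0 = 1843779)
C - 1*(-185998) = 1843779 - 1*(-185998) = 1843779 + 185998 = 2029777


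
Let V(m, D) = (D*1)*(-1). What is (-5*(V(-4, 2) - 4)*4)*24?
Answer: 2880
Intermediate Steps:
V(m, D) = -D (V(m, D) = D*(-1) = -D)
(-5*(V(-4, 2) - 4)*4)*24 = (-5*(-1*2 - 4)*4)*24 = (-5*(-2 - 4)*4)*24 = (-5*(-6)*4)*24 = (30*4)*24 = 120*24 = 2880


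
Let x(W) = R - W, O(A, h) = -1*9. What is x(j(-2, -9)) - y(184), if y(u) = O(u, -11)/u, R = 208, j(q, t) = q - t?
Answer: 36993/184 ≈ 201.05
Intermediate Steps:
O(A, h) = -9
x(W) = 208 - W
y(u) = -9/u
x(j(-2, -9)) - y(184) = (208 - (-2 - 1*(-9))) - (-9)/184 = (208 - (-2 + 9)) - (-9)/184 = (208 - 1*7) - 1*(-9/184) = (208 - 7) + 9/184 = 201 + 9/184 = 36993/184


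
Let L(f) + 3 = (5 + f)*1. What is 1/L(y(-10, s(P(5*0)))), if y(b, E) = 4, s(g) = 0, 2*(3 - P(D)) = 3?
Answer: 1/6 ≈ 0.16667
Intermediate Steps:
P(D) = 3/2 (P(D) = 3 - 1/2*3 = 3 - 3/2 = 3/2)
L(f) = 2 + f (L(f) = -3 + (5 + f)*1 = -3 + (5 + f) = 2 + f)
1/L(y(-10, s(P(5*0)))) = 1/(2 + 4) = 1/6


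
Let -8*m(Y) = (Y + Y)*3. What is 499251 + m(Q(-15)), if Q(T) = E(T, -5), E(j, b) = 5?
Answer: 1996989/4 ≈ 4.9925e+5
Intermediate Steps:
Q(T) = 5
m(Y) = -3*Y/4 (m(Y) = -(Y + Y)*3/8 = -2*Y*3/8 = -3*Y/4)
499251 + m(Q(-15)) = 499251 - ¾*5 = 499251 - 15/4 = 1996989/4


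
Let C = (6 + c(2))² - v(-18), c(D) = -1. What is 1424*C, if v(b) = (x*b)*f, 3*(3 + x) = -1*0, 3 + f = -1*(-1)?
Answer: 189392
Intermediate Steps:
f = -2 (f = -3 - 1*(-1) = -3 + 1 = -2)
x = -3 (x = -3 + (-1*0)/3 = -3 + (⅓)*0 = -3 + 0 = -3)
v(b) = 6*b (v(b) = -3*b*(-2) = 6*b)
C = 133 (C = (6 - 1)² - 6*(-18) = 5² - 1*(-108) = 25 + 108 = 133)
1424*C = 1424*133 = 189392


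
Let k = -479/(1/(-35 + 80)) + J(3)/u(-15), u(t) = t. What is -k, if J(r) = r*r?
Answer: 107778/5 ≈ 21556.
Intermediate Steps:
J(r) = r**2
k = -107778/5 (k = -479/(1/(-35 + 80)) + 3**2/(-15) = -479/(1/45) + 9*(-1/15) = -479/1/45 - 3/5 = -479*45 - 3/5 = -21555 - 3/5 = -107778/5 ≈ -21556.)
-k = -1*(-107778/5) = 107778/5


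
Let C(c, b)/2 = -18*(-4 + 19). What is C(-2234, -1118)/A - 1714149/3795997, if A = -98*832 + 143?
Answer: -45823297059/102989194607 ≈ -0.44493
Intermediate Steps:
A = -81393 (A = -81536 + 143 = -81393)
C(c, b) = -540 (C(c, b) = 2*(-18*(-4 + 19)) = 2*(-18*15) = 2*(-270) = -540)
C(-2234, -1118)/A - 1714149/3795997 = -540/(-81393) - 1714149/3795997 = -540*(-1/81393) - 1714149*1/3795997 = 180/27131 - 1714149/3795997 = -45823297059/102989194607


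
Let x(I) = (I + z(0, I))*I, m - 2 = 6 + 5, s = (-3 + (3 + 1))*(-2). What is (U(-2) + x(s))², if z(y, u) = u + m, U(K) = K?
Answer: 400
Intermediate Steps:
s = -2 (s = (-3 + 4)*(-2) = 1*(-2) = -2)
m = 13 (m = 2 + (6 + 5) = 2 + 11 = 13)
z(y, u) = 13 + u (z(y, u) = u + 13 = 13 + u)
x(I) = I*(13 + 2*I) (x(I) = (I + (13 + I))*I = (13 + 2*I)*I = I*(13 + 2*I))
(U(-2) + x(s))² = (-2 - 2*(13 + 2*(-2)))² = (-2 - 2*(13 - 4))² = (-2 - 2*9)² = (-2 - 18)² = (-20)² = 400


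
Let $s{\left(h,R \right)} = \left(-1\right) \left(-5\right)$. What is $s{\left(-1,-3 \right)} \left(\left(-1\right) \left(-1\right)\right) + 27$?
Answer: $32$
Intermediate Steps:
$s{\left(h,R \right)} = 5$
$s{\left(-1,-3 \right)} \left(\left(-1\right) \left(-1\right)\right) + 27 = 5 \left(\left(-1\right) \left(-1\right)\right) + 27 = 5 \cdot 1 + 27 = 5 + 27 = 32$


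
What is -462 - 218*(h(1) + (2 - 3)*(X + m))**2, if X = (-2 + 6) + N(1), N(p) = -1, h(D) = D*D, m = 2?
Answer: -3950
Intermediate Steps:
h(D) = D**2
X = 3 (X = (-2 + 6) - 1 = 4 - 1 = 3)
-462 - 218*(h(1) + (2 - 3)*(X + m))**2 = -462 - 218*(1**2 + (2 - 3)*(3 + 2))**2 = -462 - 218*(1 - 1*5)**2 = -462 - 218*(1 - 5)**2 = -462 - 218*(-4)**2 = -462 - 218*16 = -462 - 3488 = -3950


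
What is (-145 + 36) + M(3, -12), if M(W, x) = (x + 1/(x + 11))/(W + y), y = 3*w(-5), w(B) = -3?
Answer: -641/6 ≈ -106.83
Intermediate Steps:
y = -9 (y = 3*(-3) = -9)
M(W, x) = (x + 1/(11 + x))/(-9 + W) (M(W, x) = (x + 1/(x + 11))/(W - 9) = (x + 1/(11 + x))/(-9 + W))
(-145 + 36) + M(3, -12) = (-145 + 36) + (1 + (-12)² + 11*(-12))/(-99 - 9*(-12) + 11*3 + 3*(-12)) = -109 + (1 + 144 - 132)/(-99 + 108 + 33 - 36) = -109 + 13/6 = -641/6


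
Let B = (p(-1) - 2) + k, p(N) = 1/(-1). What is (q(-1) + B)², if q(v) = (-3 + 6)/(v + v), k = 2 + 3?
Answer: ¼ ≈ 0.25000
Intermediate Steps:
p(N) = -1
k = 5
q(v) = 3/(2*v) (q(v) = 3/((2*v)) = 3*(1/(2*v)) = 3/(2*v))
B = 2 (B = (-1 - 2) + 5 = -3 + 5 = 2)
(q(-1) + B)² = ((3/2)/(-1) + 2)² = ((3/2)*(-1) + 2)² = (-3/2 + 2)² = (½)² = ¼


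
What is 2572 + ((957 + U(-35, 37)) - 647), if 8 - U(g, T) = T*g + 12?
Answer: 4173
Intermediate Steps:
U(g, T) = -4 - T*g (U(g, T) = 8 - (T*g + 12) = 8 - (12 + T*g) = 8 + (-12 - T*g) = -4 - T*g)
2572 + ((957 + U(-35, 37)) - 647) = 2572 + ((957 + (-4 - 1*37*(-35))) - 647) = 2572 + ((957 + (-4 + 1295)) - 647) = 2572 + ((957 + 1291) - 647) = 2572 + (2248 - 647) = 2572 + 1601 = 4173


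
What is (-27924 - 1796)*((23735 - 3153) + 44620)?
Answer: -1937803440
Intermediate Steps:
(-27924 - 1796)*((23735 - 3153) + 44620) = -29720*(20582 + 44620) = -29720*65202 = -1937803440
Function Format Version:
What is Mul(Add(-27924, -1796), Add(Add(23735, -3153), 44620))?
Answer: -1937803440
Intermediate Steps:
Mul(Add(-27924, -1796), Add(Add(23735, -3153), 44620)) = Mul(-29720, Add(20582, 44620)) = Mul(-29720, 65202) = -1937803440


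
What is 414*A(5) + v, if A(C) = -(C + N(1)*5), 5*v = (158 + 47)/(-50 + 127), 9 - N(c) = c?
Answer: -1434469/77 ≈ -18629.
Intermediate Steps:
N(c) = 9 - c
v = 41/77 (v = ((158 + 47)/(-50 + 127))/5 = (205/77)/5 = (205*(1/77))/5 = (⅕)*(205/77) = 41/77 ≈ 0.53247)
A(C) = -40 - C (A(C) = -(C + (9 - 1*1)*5) = -(C + (9 - 1)*5) = -(C + 8*5) = -(C + 40) = -(40 + C) = -40 - C)
414*A(5) + v = 414*(-40 - 1*5) + 41/77 = 414*(-40 - 5) + 41/77 = 414*(-45) + 41/77 = -18630 + 41/77 = -1434469/77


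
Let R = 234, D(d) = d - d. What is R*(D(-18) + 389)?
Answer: 91026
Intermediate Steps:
D(d) = 0
R*(D(-18) + 389) = 234*(0 + 389) = 234*389 = 91026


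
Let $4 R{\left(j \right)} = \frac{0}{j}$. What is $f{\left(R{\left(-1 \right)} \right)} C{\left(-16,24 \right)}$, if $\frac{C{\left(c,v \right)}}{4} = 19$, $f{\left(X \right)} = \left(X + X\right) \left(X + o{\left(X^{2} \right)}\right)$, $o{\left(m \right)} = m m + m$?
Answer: $0$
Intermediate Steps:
$R{\left(j \right)} = 0$ ($R{\left(j \right)} = \frac{0 \frac{1}{j}}{4} = \frac{1}{4} \cdot 0 = 0$)
$o{\left(m \right)} = m + m^{2}$ ($o{\left(m \right)} = m^{2} + m = m + m^{2}$)
$f{\left(X \right)} = 2 X \left(X + X^{2} \left(1 + X^{2}\right)\right)$ ($f{\left(X \right)} = \left(X + X\right) \left(X + X^{2} \left(1 + X^{2}\right)\right) = 2 X \left(X + X^{2} \left(1 + X^{2}\right)\right)$)
$C{\left(c,v \right)} = 76$ ($C{\left(c,v \right)} = 4 \cdot 19 = 76$)
$f{\left(R{\left(-1 \right)} \right)} C{\left(-16,24 \right)} = 2 \cdot 0^{2} \left(1 + 0 + 0^{3}\right) 76 = 2 \cdot 0 \left(1 + 0 + 0\right) 76 = 2 \cdot 0 \cdot 1 \cdot 76 = 0 \cdot 76 = 0$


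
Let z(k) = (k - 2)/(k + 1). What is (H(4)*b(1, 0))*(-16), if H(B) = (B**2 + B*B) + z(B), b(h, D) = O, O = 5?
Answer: -2592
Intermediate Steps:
b(h, D) = 5
z(k) = (-2 + k)/(1 + k)
H(B) = 2*B**2 + (-2 + B)/(1 + B) (H(B) = (B**2 + B*B) + (-2 + B)/(1 + B) = (B**2 + B**2) + (-2 + B)/(1 + B) = 2*B**2 + (-2 + B)/(1 + B))
(H(4)*b(1, 0))*(-16) = (((-2 + 4 + 2*4**2*(1 + 4))/(1 + 4))*5)*(-16) = (((-2 + 4 + 2*16*5)/5)*5)*(-16) = (((-2 + 4 + 160)/5)*5)*(-16) = (((1/5)*162)*5)*(-16) = ((162/5)*5)*(-16) = 162*(-16) = -2592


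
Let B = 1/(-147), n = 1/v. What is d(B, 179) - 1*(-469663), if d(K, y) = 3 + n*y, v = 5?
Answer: 2348509/5 ≈ 4.6970e+5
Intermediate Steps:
n = ⅕ (n = 1/5 = ⅕ ≈ 0.20000)
B = -1/147 ≈ -0.0068027
d(K, y) = 3 + y/5
d(B, 179) - 1*(-469663) = (3 + (⅕)*179) - 1*(-469663) = (3 + 179/5) + 469663 = 194/5 + 469663 = 2348509/5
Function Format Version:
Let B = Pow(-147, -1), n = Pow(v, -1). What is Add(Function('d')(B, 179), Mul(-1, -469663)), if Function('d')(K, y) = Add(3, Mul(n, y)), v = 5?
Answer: Rational(2348509, 5) ≈ 4.6970e+5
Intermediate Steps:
n = Rational(1, 5) (n = Pow(5, -1) = Rational(1, 5) ≈ 0.20000)
B = Rational(-1, 147) ≈ -0.0068027
Function('d')(K, y) = Add(3, Mul(Rational(1, 5), y))
Add(Function('d')(B, 179), Mul(-1, -469663)) = Add(Add(3, Mul(Rational(1, 5), 179)), Mul(-1, -469663)) = Add(Add(3, Rational(179, 5)), 469663) = Add(Rational(194, 5), 469663) = Rational(2348509, 5)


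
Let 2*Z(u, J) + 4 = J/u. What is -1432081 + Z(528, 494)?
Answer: -756139577/528 ≈ -1.4321e+6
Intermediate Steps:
Z(u, J) = -2 + J/(2*u) (Z(u, J) = -2 + (J/u)/2 = -2 + J/(2*u))
-1432081 + Z(528, 494) = -1432081 + (-2 + (½)*494/528) = -1432081 + (-2 + (½)*494*(1/528)) = -1432081 + (-2 + 247/528) = -1432081 - 809/528 = -756139577/528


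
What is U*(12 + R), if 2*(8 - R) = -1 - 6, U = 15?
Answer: 705/2 ≈ 352.50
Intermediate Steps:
R = 23/2 (R = 8 - (-1 - 6)/2 = 8 - ½*(-7) = 8 + 7/2 = 23/2 ≈ 11.500)
U*(12 + R) = 15*(12 + 23/2) = 15*(47/2) = 705/2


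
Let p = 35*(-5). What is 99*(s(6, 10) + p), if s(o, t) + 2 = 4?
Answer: -17127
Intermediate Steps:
s(o, t) = 2 (s(o, t) = -2 + 4 = 2)
p = -175
99*(s(6, 10) + p) = 99*(2 - 175) = 99*(-173) = -17127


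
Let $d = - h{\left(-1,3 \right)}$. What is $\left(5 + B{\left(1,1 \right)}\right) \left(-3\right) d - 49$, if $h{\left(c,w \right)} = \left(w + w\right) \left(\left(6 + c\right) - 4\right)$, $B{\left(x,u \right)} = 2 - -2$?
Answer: $113$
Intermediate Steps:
$B{\left(x,u \right)} = 4$ ($B{\left(x,u \right)} = 2 + 2 = 4$)
$h{\left(c,w \right)} = 2 w \left(2 + c\right)$
$d = -6$ ($d = - 2 \cdot 3 \left(2 - 1\right) = - 2 \cdot 3 \cdot 1 = \left(-1\right) 6 = -6$)
$\left(5 + B{\left(1,1 \right)}\right) \left(-3\right) d - 49 = \left(5 + 4\right) \left(-3\right) \left(-6\right) - 49 = 9 \left(-3\right) \left(-6\right) - 49 = \left(-27\right) \left(-6\right) - 49 = 162 - 49 = 113$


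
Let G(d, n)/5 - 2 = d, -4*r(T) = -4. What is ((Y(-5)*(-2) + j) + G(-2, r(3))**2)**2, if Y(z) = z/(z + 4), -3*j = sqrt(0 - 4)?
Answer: 896/9 + 40*I/3 ≈ 99.556 + 13.333*I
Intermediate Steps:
r(T) = 1 (r(T) = -1/4*(-4) = 1)
j = -2*I/3 (j = -sqrt(0 - 4)/3 = -2*I/3 ≈ -0.66667*I)
Y(z) = z/(4 + z)
G(d, n) = 10 + 5*d
((Y(-5)*(-2) + j) + G(-2, r(3))**2)**2 = ((-5/(4 - 5)*(-2) - 2*I/3) + (10 + 5*(-2))**2)**2 = ((-5/(-1)*(-2) - 2*I/3) + (10 - 10)**2)**2 = ((-5*(-1)*(-2) - 2*I/3) + 0**2)**2 = ((5*(-2) - 2*I/3) + 0)**2 = ((-10 - 2*I/3) + 0)**2 = (-10 - 2*I/3)**2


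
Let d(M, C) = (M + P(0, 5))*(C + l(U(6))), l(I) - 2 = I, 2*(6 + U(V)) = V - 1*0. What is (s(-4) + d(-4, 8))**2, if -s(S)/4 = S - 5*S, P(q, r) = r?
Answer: 3249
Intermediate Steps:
U(V) = -6 + V/2 (U(V) = -6 + (V - 1*0)/2 = -6 + (V + 0)/2 = -6 + V/2)
l(I) = 2 + I
d(M, C) = (-1 + C)*(5 + M) (d(M, C) = (M + 5)*(C + (2 + (-6 + (1/2)*6))) = (5 + M)*(C + (2 + (-6 + 3))) = (5 + M)*(C + (2 - 3)) = (5 + M)*(C - 1) = (5 + M)*(-1 + C) = (-1 + C)*(5 + M))
s(S) = 16*S (s(S) = -4*(S - 5*S) = -(-16)*S = 16*S)
(s(-4) + d(-4, 8))**2 = (16*(-4) + (-5 - 1*(-4) + 5*8 + 8*(-4)))**2 = (-64 + (-5 + 4 + 40 - 32))**2 = (-64 + 7)**2 = (-57)**2 = 3249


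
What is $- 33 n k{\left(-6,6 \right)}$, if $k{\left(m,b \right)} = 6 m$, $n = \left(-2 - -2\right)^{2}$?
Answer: $0$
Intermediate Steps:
$n = 0$ ($n = \left(-2 + \left(-3 + 5\right)\right)^{2} = \left(-2 + 2\right)^{2} = 0^{2} = 0$)
$- 33 n k{\left(-6,6 \right)} = \left(-33\right) 0 \cdot 6 \left(-6\right) = 0 \left(-36\right) = 0$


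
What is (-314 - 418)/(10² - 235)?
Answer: 244/45 ≈ 5.4222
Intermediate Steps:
(-314 - 418)/(10² - 235) = -732/(100 - 235) = -732/(-135) = -732*(-1/135) = 244/45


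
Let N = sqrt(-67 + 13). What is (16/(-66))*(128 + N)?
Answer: -1024/33 - 8*I*sqrt(6)/11 ≈ -31.03 - 1.7814*I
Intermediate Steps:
N = 3*I*sqrt(6) (N = sqrt(-54) = 3*I*sqrt(6) ≈ 7.3485*I)
(16/(-66))*(128 + N) = (16/(-66))*(128 + 3*I*sqrt(6)) = (16*(-1/66))*(128 + 3*I*sqrt(6)) = -8*(128 + 3*I*sqrt(6))/33 = -1024/33 - 8*I*sqrt(6)/11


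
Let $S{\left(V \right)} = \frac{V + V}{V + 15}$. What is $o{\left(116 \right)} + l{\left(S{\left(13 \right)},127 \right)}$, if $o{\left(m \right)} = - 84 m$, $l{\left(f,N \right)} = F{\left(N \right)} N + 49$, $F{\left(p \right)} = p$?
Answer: $6434$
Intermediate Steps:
$S{\left(V \right)} = \frac{2 V}{15 + V}$
$l{\left(f,N \right)} = 49 + N^{2}$ ($l{\left(f,N \right)} = N N + 49 = N^{2} + 49 = 49 + N^{2}$)
$o{\left(116 \right)} + l{\left(S{\left(13 \right)},127 \right)} = \left(-84\right) 116 + \left(49 + 127^{2}\right) = -9744 + \left(49 + 16129\right) = -9744 + 16178 = 6434$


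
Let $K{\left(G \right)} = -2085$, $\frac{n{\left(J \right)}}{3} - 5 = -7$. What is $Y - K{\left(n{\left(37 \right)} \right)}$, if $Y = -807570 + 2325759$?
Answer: $1520274$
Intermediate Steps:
$n{\left(J \right)} = -6$ ($n{\left(J \right)} = 15 + 3 \left(-7\right) = 15 - 21 = -6$)
$Y = 1518189$
$Y - K{\left(n{\left(37 \right)} \right)} = 1518189 - -2085 = 1518189 + 2085 = 1520274$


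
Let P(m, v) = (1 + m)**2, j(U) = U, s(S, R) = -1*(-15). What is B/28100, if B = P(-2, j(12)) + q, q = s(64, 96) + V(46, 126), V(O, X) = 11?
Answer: 27/28100 ≈ 0.00096085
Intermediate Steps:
s(S, R) = 15
q = 26 (q = 15 + 11 = 26)
B = 27 (B = (1 - 2)**2 + 26 = (-1)**2 + 26 = 1 + 26 = 27)
B/28100 = 27/28100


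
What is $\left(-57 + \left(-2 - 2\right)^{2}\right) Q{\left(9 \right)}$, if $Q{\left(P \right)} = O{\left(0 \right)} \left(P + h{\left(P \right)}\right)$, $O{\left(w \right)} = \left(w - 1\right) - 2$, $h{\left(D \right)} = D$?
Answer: $2214$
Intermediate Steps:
$O{\left(w \right)} = -3 + w$ ($O{\left(w \right)} = \left(-1 + w\right) - 2 = -3 + w$)
$Q{\left(P \right)} = - 6 P$ ($Q{\left(P \right)} = \left(-3 + 0\right) \left(P + P\right) = - 3 \cdot 2 P = - 6 P$)
$\left(-57 + \left(-2 - 2\right)^{2}\right) Q{\left(9 \right)} = \left(-57 + \left(-2 - 2\right)^{2}\right) \left(\left(-6\right) 9\right) = \left(-57 + \left(-4\right)^{2}\right) \left(-54\right) = \left(-57 + 16\right) \left(-54\right) = \left(-41\right) \left(-54\right) = 2214$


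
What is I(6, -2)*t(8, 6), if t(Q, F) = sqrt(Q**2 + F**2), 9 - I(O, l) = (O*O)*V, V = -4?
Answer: 1530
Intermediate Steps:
I(O, l) = 9 + 4*O**2 (I(O, l) = 9 - O*O*(-4) = 9 - O**2*(-4) = 9 - (-4)*O**2 = 9 + 4*O**2)
t(Q, F) = sqrt(F**2 + Q**2)
I(6, -2)*t(8, 6) = (9 + 4*6**2)*sqrt(6**2 + 8**2) = (9 + 4*36)*sqrt(36 + 64) = (9 + 144)*sqrt(100) = 153*10 = 1530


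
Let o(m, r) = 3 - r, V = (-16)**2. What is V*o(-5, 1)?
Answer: 512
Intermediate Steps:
V = 256
V*o(-5, 1) = 256*(3 - 1*1) = 256*(3 - 1) = 256*2 = 512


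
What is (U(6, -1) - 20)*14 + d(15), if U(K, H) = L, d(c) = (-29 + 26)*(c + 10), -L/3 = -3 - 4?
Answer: -61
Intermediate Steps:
L = 21 (L = -3*(-3 - 4) = -3*(-7) = 21)
d(c) = -30 - 3*c (d(c) = -3*(10 + c) = -30 - 3*c)
U(K, H) = 21
(U(6, -1) - 20)*14 + d(15) = (21 - 20)*14 + (-30 - 3*15) = 1*14 + (-30 - 45) = 14 - 75 = -61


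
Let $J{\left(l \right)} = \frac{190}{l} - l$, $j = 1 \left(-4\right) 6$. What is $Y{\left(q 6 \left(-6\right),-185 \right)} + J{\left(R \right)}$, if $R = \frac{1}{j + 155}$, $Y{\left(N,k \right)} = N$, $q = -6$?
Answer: $\frac{3288885}{131} \approx 25106.0$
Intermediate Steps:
$j = -24$ ($j = \left(-4\right) 6 = -24$)
$R = \frac{1}{131}$ ($R = \frac{1}{-24 + 155} = \frac{1}{131} \approx 0.0076336$)
$J{\left(l \right)} = - l + \frac{190}{l}$
$Y{\left(q 6 \left(-6\right),-185 \right)} + J{\left(R \right)} = \left(-6\right) 6 \left(-6\right) + \left(\left(-1\right) \frac{1}{131} + 190 \frac{1}{\frac{1}{131}}\right) = \left(-36\right) \left(-6\right) + \left(- \frac{1}{131} + 190 \cdot 131\right) = 216 + \left(- \frac{1}{131} + 24890\right) = 216 + \frac{3260589}{131} = \frac{3288885}{131}$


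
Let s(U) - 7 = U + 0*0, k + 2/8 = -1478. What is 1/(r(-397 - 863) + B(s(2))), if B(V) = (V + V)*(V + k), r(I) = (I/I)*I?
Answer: -2/55413 ≈ -3.6093e-5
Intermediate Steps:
k = -5913/4 (k = -¼ - 1478 = -5913/4 ≈ -1478.3)
s(U) = 7 + U (s(U) = 7 + (U + 0*0) = 7 + (U + 0) = 7 + U)
r(I) = I (r(I) = 1*I = I)
B(V) = 2*V*(-5913/4 + V) (B(V) = (V + V)*(V - 5913/4) = (2*V)*(-5913/4 + V) = 2*V*(-5913/4 + V))
1/(r(-397 - 863) + B(s(2))) = 1/((-397 - 863) + (7 + 2)*(-5913 + 4*(7 + 2))/2) = 1/(-1260 + (½)*9*(-5913 + 4*9)) = 1/(-1260 + (½)*9*(-5913 + 36)) = 1/(-1260 + (½)*9*(-5877)) = 1/(-1260 - 52893/2) = 1/(-55413/2) = -2/55413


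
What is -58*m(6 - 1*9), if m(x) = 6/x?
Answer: 116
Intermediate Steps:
-58*m(6 - 1*9) = -348/(6 - 1*9) = -348/(6 - 9) = -348/(-3) = -348*(-1)/3 = -58*(-2) = 116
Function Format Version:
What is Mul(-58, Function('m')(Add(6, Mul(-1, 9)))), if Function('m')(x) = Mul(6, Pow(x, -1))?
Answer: 116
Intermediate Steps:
Mul(-58, Function('m')(Add(6, Mul(-1, 9)))) = Mul(-58, Mul(6, Pow(Add(6, Mul(-1, 9)), -1))) = Mul(-58, Mul(6, Pow(Add(6, -9), -1))) = Mul(-58, Mul(6, Pow(-3, -1))) = Mul(-58, Mul(6, Rational(-1, 3))) = Mul(-58, -2) = 116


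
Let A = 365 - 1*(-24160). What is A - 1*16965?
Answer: 7560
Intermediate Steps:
A = 24525 (A = 365 + 24160 = 24525)
A - 1*16965 = 24525 - 1*16965 = 24525 - 16965 = 7560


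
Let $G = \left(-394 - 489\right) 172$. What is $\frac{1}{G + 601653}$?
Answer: $\frac{1}{449777} \approx 2.2233 \cdot 10^{-6}$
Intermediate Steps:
$G = -151876$ ($G = \left(-883\right) 172 = -151876$)
$\frac{1}{G + 601653} = \frac{1}{-151876 + 601653} = \frac{1}{449777}$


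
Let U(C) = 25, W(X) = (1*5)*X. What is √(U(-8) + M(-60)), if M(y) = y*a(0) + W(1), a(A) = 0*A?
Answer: √30 ≈ 5.4772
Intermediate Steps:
W(X) = 5*X
a(A) = 0
M(y) = 5 (M(y) = y*0 + 5*1 = 0 + 5 = 5)
√(U(-8) + M(-60)) = √(25 + 5) = √30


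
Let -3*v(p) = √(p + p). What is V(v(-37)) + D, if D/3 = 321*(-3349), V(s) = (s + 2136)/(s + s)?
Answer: -6450173/2 + 1602*I*√74/37 ≈ -3.2251e+6 + 372.46*I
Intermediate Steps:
v(p) = -√2*√p/3 (v(p) = -√(p + p)/3 = -√2*√p/3)
V(s) = (2136 + s)/(2*s) (V(s) = (2136 + s)/((2*s)) = (2136 + s)*(1/(2*s)) = (2136 + s)/(2*s))
D = -3225087 (D = 3*(321*(-3349)) = 3*(-1075029) = -3225087)
V(v(-37)) + D = (2136 - √2*√(-37)/3)/(2*((-√2*√(-37)/3))) - 3225087 = (2136 - √2*I*√37/3)/(2*((-√2*I*√37/3))) - 3225087 = (2136 - I*√74/3)/(2*((-I*√74/3))) - 3225087 = (3*I*√74/74)*(2136 - I*√74/3)/2 - 3225087 = 3*I*√74*(2136 - I*√74/3)/148 - 3225087 = -3225087 + 3*I*√74*(2136 - I*√74/3)/148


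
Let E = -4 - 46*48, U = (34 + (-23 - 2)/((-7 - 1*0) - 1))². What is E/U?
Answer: -141568/88209 ≈ -1.6049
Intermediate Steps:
U = 88209/64 (U = (34 - 25/((-7 + 0) - 1))² = (34 - 25/(-7 - 1))² = (34 - 25/(-8))² = (34 - 25*(-⅛))² = (34 + 25/8)² = (297/8)² = 88209/64 ≈ 1378.3)
E = -2212 (E = -4 - 2208 = -2212)
E/U = -2212/88209/64 = -2212*64/88209 = -141568/88209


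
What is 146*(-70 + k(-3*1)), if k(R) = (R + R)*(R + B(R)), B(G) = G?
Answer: -4964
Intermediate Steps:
k(R) = 4*R² (k(R) = (R + R)*(R + R) = (2*R)*(2*R) = 4*R²)
146*(-70 + k(-3*1)) = 146*(-70 + 4*(-3*1)²) = 146*(-70 + 4*(-3)²) = 146*(-70 + 4*9) = 146*(-70 + 36) = 146*(-34) = -4964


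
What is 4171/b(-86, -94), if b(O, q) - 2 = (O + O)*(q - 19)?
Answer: 4171/19438 ≈ 0.21458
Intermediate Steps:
b(O, q) = 2 + 2*O*(-19 + q) (b(O, q) = 2 + (O + O)*(q - 19) = 2 + (2*O)*(-19 + q) = 2 + 2*O*(-19 + q))
4171/b(-86, -94) = 4171/(2 - 38*(-86) + 2*(-86)*(-94)) = 4171/(2 + 3268 + 16168) = 4171/19438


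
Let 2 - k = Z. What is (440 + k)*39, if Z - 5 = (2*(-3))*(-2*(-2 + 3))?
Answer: 16575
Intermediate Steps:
Z = 17 (Z = 5 + (2*(-3))*(-2*(-2 + 3)) = 5 - (-12) = 5 - 6*(-2) = 5 + 12 = 17)
k = -15 (k = 2 - 1*17 = 2 - 17 = -15)
(440 + k)*39 = (440 - 15)*39 = 425*39 = 16575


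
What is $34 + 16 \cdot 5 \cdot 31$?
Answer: $2514$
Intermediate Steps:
$34 + 16 \cdot 5 \cdot 31 = 34 + 80 \cdot 31 = 34 + 2480 = 2514$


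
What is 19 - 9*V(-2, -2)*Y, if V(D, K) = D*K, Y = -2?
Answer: 91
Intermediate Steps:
19 - 9*V(-2, -2)*Y = 19 - 9*-2*(-2)*(-2) = 19 - 9*4*(-2) = 19 - (-72) = 19 - 9*(-8) = 19 + 72 = 91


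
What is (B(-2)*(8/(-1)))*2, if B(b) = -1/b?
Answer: -8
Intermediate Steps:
(B(-2)*(8/(-1)))*2 = ((-1/(-2))*(8/(-1)))*2 = ((-1*(-½))*(8*(-1)))*2 = ((½)*(-8))*2 = -4*2 = -8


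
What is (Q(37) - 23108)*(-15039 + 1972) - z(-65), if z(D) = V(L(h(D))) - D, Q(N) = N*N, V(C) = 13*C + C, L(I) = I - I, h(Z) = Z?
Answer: 284063448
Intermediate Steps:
L(I) = 0
V(C) = 14*C
Q(N) = N**2
z(D) = -D (z(D) = 14*0 - D = 0 - D = -D)
(Q(37) - 23108)*(-15039 + 1972) - z(-65) = (37**2 - 23108)*(-15039 + 1972) - (-1)*(-65) = (1369 - 23108)*(-13067) - 1*65 = -21739*(-13067) - 65 = 284063513 - 65 = 284063448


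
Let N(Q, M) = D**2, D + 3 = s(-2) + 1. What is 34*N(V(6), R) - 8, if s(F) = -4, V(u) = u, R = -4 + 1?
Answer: 1216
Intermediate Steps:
R = -3
D = -6 (D = -3 + (-4 + 1) = -3 - 3 = -6)
N(Q, M) = 36 (N(Q, M) = (-6)**2 = 36)
34*N(V(6), R) - 8 = 34*36 - 8 = 1224 - 8 = 1216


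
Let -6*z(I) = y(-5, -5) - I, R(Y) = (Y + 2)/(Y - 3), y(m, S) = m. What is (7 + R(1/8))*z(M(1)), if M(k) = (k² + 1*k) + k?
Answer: 192/23 ≈ 8.3478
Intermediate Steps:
R(Y) = (2 + Y)/(-3 + Y)
M(k) = k² + 2*k (M(k) = (k² + k) + k = (k + k²) + k = k² + 2*k)
z(I) = ⅚ + I/6 (z(I) = -(-5 - I)/6 = ⅚ + I/6)
(7 + R(1/8))*z(M(1)) = (7 + (2 + 1/8)/(-3 + 1/8))*(⅚ + (1*(2 + 1))/6) = (7 + (2 + ⅛)/(-3 + ⅛))*(⅚ + (1*3)/6) = (7 + (17/8)/(-23/8))*(⅚ + (⅙)*3) = (7 - 8/23*17/8)*(⅚ + ½) = (7 - 17/23)*(4/3) = (144/23)*(4/3) = 192/23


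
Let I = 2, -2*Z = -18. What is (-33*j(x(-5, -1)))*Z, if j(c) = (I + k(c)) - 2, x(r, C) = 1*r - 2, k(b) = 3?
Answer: -891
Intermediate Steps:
Z = 9 (Z = -½*(-18) = 9)
x(r, C) = -2 + r (x(r, C) = r - 2 = -2 + r)
j(c) = 3 (j(c) = (2 + 3) - 2 = 5 - 2 = 3)
(-33*j(x(-5, -1)))*Z = -33*3*9 = -99*9 = -891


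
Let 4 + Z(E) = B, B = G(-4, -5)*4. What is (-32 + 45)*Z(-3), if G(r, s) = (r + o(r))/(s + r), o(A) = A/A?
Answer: -104/3 ≈ -34.667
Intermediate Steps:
o(A) = 1
G(r, s) = (1 + r)/(r + s) (G(r, s) = (r + 1)/(s + r) = (1 + r)/(r + s))
B = 4/3 (B = ((1 - 4)/(-4 - 5))*4 = (-3/(-9))*4 = -⅑*(-3)*4 = (⅓)*4 = 4/3 ≈ 1.3333)
Z(E) = -8/3 (Z(E) = -4 + 4/3 = -8/3)
(-32 + 45)*Z(-3) = (-32 + 45)*(-8/3) = 13*(-8/3) = -104/3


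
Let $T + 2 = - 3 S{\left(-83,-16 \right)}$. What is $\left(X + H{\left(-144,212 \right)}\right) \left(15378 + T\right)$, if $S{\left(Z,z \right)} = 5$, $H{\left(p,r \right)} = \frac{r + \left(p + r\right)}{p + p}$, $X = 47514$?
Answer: $\frac{26274514309}{36} \approx 7.2985 \cdot 10^{8}$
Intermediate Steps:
$H{\left(p,r \right)} = \frac{p + 2 r}{2 p}$
$T = -17$ ($T = -2 - 15 = -17$)
$\left(X + H{\left(-144,212 \right)}\right) \left(15378 + T\right) = \left(47514 + \frac{212 + \frac{1}{2} \left(-144\right)}{-144}\right) \left(15378 - 17\right) = \left(47514 - \frac{212 - 72}{144}\right) 15361 = \left(47514 - \frac{35}{36}\right) 15361 = \frac{1710469}{36} \cdot 15361 = \frac{26274514309}{36}$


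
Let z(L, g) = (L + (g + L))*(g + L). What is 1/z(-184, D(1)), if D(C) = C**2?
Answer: 1/67161 ≈ 1.4890e-5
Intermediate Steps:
z(L, g) = (L + g)*(g + 2*L) (z(L, g) = (L + (L + g))*(L + g) = (g + 2*L)*(L + g) = (L + g)*(g + 2*L))
1/z(-184, D(1)) = 1/((1**2)**2 + 2*(-184)**2 + 3*(-184)*1**2) = 1/(1**2 + 2*33856 + 3*(-184)*1) = 1/(1 + 67712 - 552) = 1/67161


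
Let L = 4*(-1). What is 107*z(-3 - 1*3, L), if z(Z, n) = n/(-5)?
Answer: 428/5 ≈ 85.600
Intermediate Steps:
L = -4
z(Z, n) = -n/5 (z(Z, n) = n*(-⅕) = -n/5)
107*z(-3 - 1*3, L) = 107*(-⅕*(-4)) = 107*(⅘) = 428/5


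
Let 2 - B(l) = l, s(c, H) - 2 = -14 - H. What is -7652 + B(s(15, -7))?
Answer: -7645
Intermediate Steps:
s(c, H) = -12 - H (s(c, H) = 2 + (-14 - H) = -12 - H)
B(l) = 2 - l
-7652 + B(s(15, -7)) = -7652 + (2 - (-12 - 1*(-7))) = -7652 + (2 - (-12 + 7)) = -7652 + (2 - 1*(-5)) = -7652 + (2 + 5) = -7652 + 7 = -7645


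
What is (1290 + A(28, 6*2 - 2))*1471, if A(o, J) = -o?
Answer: 1856402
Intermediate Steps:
(1290 + A(28, 6*2 - 2))*1471 = (1290 - 1*28)*1471 = (1290 - 28)*1471 = 1262*1471 = 1856402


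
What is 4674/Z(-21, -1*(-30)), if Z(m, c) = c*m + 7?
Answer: -4674/623 ≈ -7.5024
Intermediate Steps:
Z(m, c) = 7 + c*m
4674/Z(-21, -1*(-30)) = 4674/(7 - 1*(-30)*(-21)) = 4674/(7 + 30*(-21)) = 4674/(7 - 630) = 4674/(-623) = 4674*(-1/623) = -4674/623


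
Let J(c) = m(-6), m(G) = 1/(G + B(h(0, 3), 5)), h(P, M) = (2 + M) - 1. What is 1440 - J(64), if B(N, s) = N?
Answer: 2881/2 ≈ 1440.5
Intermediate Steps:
h(P, M) = 1 + M
m(G) = 1/(4 + G) (m(G) = 1/(G + (1 + 3)) = 1/(G + 4) = 1/(4 + G))
J(c) = -½ (J(c) = 1/(4 - 6) = 1/(-2) = -½)
1440 - J(64) = 1440 - 1*(-½) = 1440 + ½ = 2881/2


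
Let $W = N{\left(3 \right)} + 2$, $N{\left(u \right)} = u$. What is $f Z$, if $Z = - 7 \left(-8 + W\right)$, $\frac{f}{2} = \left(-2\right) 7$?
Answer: $-588$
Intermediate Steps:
$W = 5$ ($W = 3 + 2 = 5$)
$f = -28$ ($f = 2 \left(\left(-2\right) 7\right) = 2 \left(-14\right) = -28$)
$Z = 21$ ($Z = - 7 \left(-8 + 5\right) = \left(-7\right) \left(-3\right) = 21$)
$f Z = \left(-28\right) 21 = -588$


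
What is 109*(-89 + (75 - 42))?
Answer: -6104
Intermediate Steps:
109*(-89 + (75 - 42)) = 109*(-89 + 33) = 109*(-56) = -6104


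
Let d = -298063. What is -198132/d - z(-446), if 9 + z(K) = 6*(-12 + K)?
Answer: 821957823/298063 ≈ 2757.7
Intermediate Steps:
z(K) = -81 + 6*K (z(K) = -9 + 6*(-12 + K) = -9 + (-72 + 6*K) = -81 + 6*K)
-198132/d - z(-446) = -198132/(-298063) - (-81 + 6*(-446)) = -198132*(-1/298063) - (-81 - 2676) = 198132/298063 - 1*(-2757) = 198132/298063 + 2757 = 821957823/298063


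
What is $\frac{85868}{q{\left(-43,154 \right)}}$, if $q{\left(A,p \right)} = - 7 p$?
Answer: $- \frac{42934}{539} \approx -79.655$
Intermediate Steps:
$\frac{85868}{q{\left(-43,154 \right)}} = \frac{85868}{\left(-7\right) 154} = \frac{85868}{-1078} = 85868 \left(- \frac{1}{1078}\right) = - \frac{42934}{539}$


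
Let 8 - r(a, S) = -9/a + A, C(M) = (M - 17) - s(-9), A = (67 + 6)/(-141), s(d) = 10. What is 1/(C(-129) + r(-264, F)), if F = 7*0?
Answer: -12408/1830383 ≈ -0.0067789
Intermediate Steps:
A = -73/141 (A = 73*(-1/141) = -73/141 ≈ -0.51773)
C(M) = -27 + M (C(M) = (M - 17) - 1*10 = (-17 + M) - 10 = -27 + M)
F = 0
r(a, S) = 1201/141 + 9/a (r(a, S) = 8 - (-9/a - 73/141) = 8 - (-73/141 - 9/a) = 8 + (73/141 + 9/a) = 1201/141 + 9/a)
1/(C(-129) + r(-264, F)) = 1/((-27 - 129) + (1201/141 + 9/(-264))) = 1/(-156 + (1201/141 + 9*(-1/264))) = 1/(-156 + (1201/141 - 3/88)) = 1/(-156 + 105265/12408) = 1/(-1830383/12408) = -12408/1830383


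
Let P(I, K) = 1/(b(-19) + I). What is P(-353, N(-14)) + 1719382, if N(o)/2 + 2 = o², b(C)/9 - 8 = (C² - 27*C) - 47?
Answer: 12314213885/7162 ≈ 1.7194e+6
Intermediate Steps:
b(C) = -351 - 243*C + 9*C² (b(C) = 72 + 9*((C² - 27*C) - 47) = 72 + 9*(-47 + C² - 27*C) = 72 + (-423 - 243*C + 9*C²) = -351 - 243*C + 9*C²)
N(o) = -4 + 2*o²
P(I, K) = 1/(7515 + I) (P(I, K) = 1/((-351 - 243*(-19) + 9*(-19)²) + I) = 1/((-351 + 4617 + 9*361) + I) = 1/((-351 + 4617 + 3249) + I) = 1/(7515 + I))
P(-353, N(-14)) + 1719382 = 1/(7515 - 353) + 1719382 = 1/7162 + 1719382 = 12314213885/7162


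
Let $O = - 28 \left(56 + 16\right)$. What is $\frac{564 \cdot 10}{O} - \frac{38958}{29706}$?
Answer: $- \frac{1708897}{415884} \approx -4.1091$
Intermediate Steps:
$O = -2016$ ($O = \left(-28\right) 72 = -2016$)
$\frac{564 \cdot 10}{O} - \frac{38958}{29706} = \frac{564 \cdot 10}{-2016} - \frac{38958}{29706} = 5640 \left(- \frac{1}{2016}\right) - \frac{6493}{4951} = - \frac{235}{84} - \frac{6493}{4951} = - \frac{1708897}{415884}$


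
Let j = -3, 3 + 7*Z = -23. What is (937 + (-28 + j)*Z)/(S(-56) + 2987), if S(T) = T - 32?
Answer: 7365/20293 ≈ 0.36293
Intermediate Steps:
Z = -26/7 (Z = -3/7 + (⅐)*(-23) = -3/7 - 23/7 = -26/7 ≈ -3.7143)
S(T) = -32 + T
(937 + (-28 + j)*Z)/(S(-56) + 2987) = (937 + (-28 - 3)*(-26/7))/((-32 - 56) + 2987) = (937 - 31*(-26/7))/(-88 + 2987) = (937 + 806/7)/2899 = (7365/7)*(1/2899) = 7365/20293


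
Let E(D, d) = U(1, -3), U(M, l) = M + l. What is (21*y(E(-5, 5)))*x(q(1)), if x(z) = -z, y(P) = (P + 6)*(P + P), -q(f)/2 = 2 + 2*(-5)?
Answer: 5376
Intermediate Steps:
E(D, d) = -2 (E(D, d) = 1 - 3 = -2)
q(f) = 16 (q(f) = -2*(2 + 2*(-5)) = -2*(2 - 10) = -2*(-8) = 16)
y(P) = 2*P*(6 + P) (y(P) = (6 + P)*(2*P) = 2*P*(6 + P))
(21*y(E(-5, 5)))*x(q(1)) = (21*(2*(-2)*(6 - 2)))*(-1*16) = (21*(2*(-2)*4))*(-16) = (21*(-16))*(-16) = -336*(-16) = 5376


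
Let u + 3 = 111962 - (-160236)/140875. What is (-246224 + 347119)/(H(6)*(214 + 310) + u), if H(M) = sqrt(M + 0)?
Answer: 224182096194523508125/248735413405463878321 - 1049225385912812500*sqrt(6)/248735413405463878321 ≈ 0.89095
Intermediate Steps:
H(M) = sqrt(M)
u = 15772384361/140875 (u = -3 + (111962 - (-160236)/140875) = -3 + (111962 - 1*(-160236/140875)) = -3 + (111962 + 160236/140875) = -3 + 15772806986/140875 = 15772384361/140875 ≈ 1.1196e+5)
(-246224 + 347119)/(H(6)*(214 + 310) + u) = (-246224 + 347119)/(sqrt(6)*(214 + 310) + 15772384361/140875) = 100895/(sqrt(6)*524 + 15772384361/140875) = 100895/(524*sqrt(6) + 15772384361/140875) = 100895/(15772384361/140875 + 524*sqrt(6))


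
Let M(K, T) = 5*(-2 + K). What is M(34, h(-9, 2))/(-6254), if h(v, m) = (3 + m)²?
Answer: -80/3127 ≈ -0.025584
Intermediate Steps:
M(K, T) = -10 + 5*K
M(34, h(-9, 2))/(-6254) = (-10 + 5*34)/(-6254) = (-10 + 170)*(-1/6254) = 160*(-1/6254) = -80/3127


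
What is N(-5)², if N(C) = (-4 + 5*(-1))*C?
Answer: 2025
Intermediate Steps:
N(C) = -9*C (N(C) = (-4 - 5)*C = -9*C)
N(-5)² = (-9*(-5))² = 45² = 2025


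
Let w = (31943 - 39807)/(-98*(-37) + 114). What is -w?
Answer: 1966/935 ≈ 2.1027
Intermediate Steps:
w = -1966/935 (w = -7864/(3626 + 114) = -7864/3740 = -7864*1/3740 = -1966/935 ≈ -2.1027)
-w = -1*(-1966/935) = 1966/935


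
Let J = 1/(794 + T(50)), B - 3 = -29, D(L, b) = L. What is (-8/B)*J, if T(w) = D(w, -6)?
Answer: 1/2743 ≈ 0.00036456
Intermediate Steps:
T(w) = w
B = -26 (B = 3 - 29 = -26)
J = 1/844 (J = 1/(794 + 50) = 1/844 ≈ 0.0011848)
(-8/B)*J = -8/(-26)*(1/844) = -8*(-1/26)*(1/844) = (4/13)*(1/844) = 1/2743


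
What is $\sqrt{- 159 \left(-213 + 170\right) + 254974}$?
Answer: $\sqrt{261811} \approx 511.67$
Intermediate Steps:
$\sqrt{- 159 \left(-213 + 170\right) + 254974} = \sqrt{\left(-159\right) \left(-43\right) + 254974} = \sqrt{6837 + 254974} = \sqrt{261811}$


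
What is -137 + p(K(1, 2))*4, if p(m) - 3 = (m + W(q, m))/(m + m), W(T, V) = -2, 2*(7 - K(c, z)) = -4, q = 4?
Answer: -1111/9 ≈ -123.44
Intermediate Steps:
K(c, z) = 9 (K(c, z) = 7 - ½*(-4) = 7 + 2 = 9)
p(m) = 3 + (-2 + m)/(2*m) (p(m) = 3 + (m - 2)/(m + m) = 3 + (-2 + m)/((2*m)) = 3 + (-2 + m)*(1/(2*m)) = 3 + (-2 + m)/(2*m))
-137 + p(K(1, 2))*4 = -137 + (7/2 - 1/9)*4 = -137 + (7/2 - 1*⅑)*4 = -137 + (7/2 - ⅑)*4 = -137 + (61/18)*4 = -137 + 122/9 = -1111/9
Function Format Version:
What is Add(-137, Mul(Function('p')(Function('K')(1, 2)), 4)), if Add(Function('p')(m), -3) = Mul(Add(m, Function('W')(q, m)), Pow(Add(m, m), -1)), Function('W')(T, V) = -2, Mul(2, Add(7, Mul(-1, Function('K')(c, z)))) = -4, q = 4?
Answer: Rational(-1111, 9) ≈ -123.44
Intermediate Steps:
Function('K')(c, z) = 9 (Function('K')(c, z) = Add(7, Mul(Rational(-1, 2), -4)) = Add(7, 2) = 9)
Function('p')(m) = Add(3, Mul(Rational(1, 2), Pow(m, -1), Add(-2, m))) (Function('p')(m) = Add(3, Mul(Add(m, -2), Pow(Add(m, m), -1))) = Add(3, Mul(Add(-2, m), Pow(Mul(2, m), -1))) = Add(3, Mul(Add(-2, m), Mul(Rational(1, 2), Pow(m, -1)))) = Add(3, Mul(Rational(1, 2), Pow(m, -1), Add(-2, m))))
Add(-137, Mul(Function('p')(Function('K')(1, 2)), 4)) = Add(-137, Mul(Add(Rational(7, 2), Mul(-1, Pow(9, -1))), 4)) = Add(-137, Mul(Add(Rational(7, 2), Mul(-1, Rational(1, 9))), 4)) = Add(-137, Mul(Add(Rational(7, 2), Rational(-1, 9)), 4)) = Add(-137, Mul(Rational(61, 18), 4)) = Add(-137, Rational(122, 9)) = Rational(-1111, 9)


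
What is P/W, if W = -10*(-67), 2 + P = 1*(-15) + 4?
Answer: -13/670 ≈ -0.019403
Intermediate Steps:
P = -13 (P = -2 + (1*(-15) + 4) = -2 + (-15 + 4) = -2 - 11 = -13)
W = 670
P/W = -13/670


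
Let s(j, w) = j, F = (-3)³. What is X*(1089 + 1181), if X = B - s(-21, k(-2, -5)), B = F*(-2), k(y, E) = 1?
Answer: 170250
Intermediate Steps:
F = -27
B = 54 (B = -27*(-2) = 54)
X = 75 (X = 54 - 1*(-21) = 54 + 21 = 75)
X*(1089 + 1181) = 75*(1089 + 1181) = 75*2270 = 170250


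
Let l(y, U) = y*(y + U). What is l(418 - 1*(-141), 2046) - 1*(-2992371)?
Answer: 4448566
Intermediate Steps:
l(y, U) = y*(U + y)
l(418 - 1*(-141), 2046) - 1*(-2992371) = (418 - 1*(-141))*(2046 + (418 - 1*(-141))) - 1*(-2992371) = (418 + 141)*(2046 + (418 + 141)) + 2992371 = 559*(2046 + 559) + 2992371 = 559*2605 + 2992371 = 1456195 + 2992371 = 4448566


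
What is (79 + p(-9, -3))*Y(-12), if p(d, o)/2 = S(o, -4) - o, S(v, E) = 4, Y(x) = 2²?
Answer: 372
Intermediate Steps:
Y(x) = 4
p(d, o) = 8 - 2*o (p(d, o) = 2*(4 - o) = 8 - 2*o)
(79 + p(-9, -3))*Y(-12) = (79 + (8 - 2*(-3)))*4 = (79 + (8 + 6))*4 = (79 + 14)*4 = 93*4 = 372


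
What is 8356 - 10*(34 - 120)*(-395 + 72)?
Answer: -269424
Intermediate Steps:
8356 - 10*(34 - 120)*(-395 + 72) = 8356 - 10*(-86*(-323)) = 8356 - 10*27778 = 8356 - 1*277780 = 8356 - 277780 = -269424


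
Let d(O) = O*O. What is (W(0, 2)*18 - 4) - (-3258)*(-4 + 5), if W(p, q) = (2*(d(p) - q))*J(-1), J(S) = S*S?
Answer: 3182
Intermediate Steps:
J(S) = S²
d(O) = O²
W(p, q) = -2*q + 2*p² (W(p, q) = (2*(p² - q))*(-1)² = (-2*q + 2*p²)*1 = -2*q + 2*p²)
(W(0, 2)*18 - 4) - (-3258)*(-4 + 5) = ((-2*2 + 2*0²)*18 - 4) - (-3258)*(-4 + 5) = ((-4 + 2*0)*18 - 4) - (-3258) = ((-4 + 0)*18 - 4) - 362*(-9) = (-4*18 - 4) + 3258 = (-72 - 4) + 3258 = -76 + 3258 = 3182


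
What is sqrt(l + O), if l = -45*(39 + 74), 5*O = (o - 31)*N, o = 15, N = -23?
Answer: I*sqrt(125285)/5 ≈ 70.791*I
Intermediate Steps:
O = 368/5 (O = ((15 - 31)*(-23))/5 = (-16*(-23))/5 = (1/5)*368 = 368/5 ≈ 73.600)
l = -5085 (l = -45*113 = -5085)
sqrt(l + O) = sqrt(-5085 + 368/5) = sqrt(-25057/5) = I*sqrt(125285)/5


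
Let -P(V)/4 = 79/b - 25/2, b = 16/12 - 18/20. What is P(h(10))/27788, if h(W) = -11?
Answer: -4415/180622 ≈ -0.024443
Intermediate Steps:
b = 13/30 (b = 16*(1/12) - 18*1/20 = 4/3 - 9/10 = 13/30 ≈ 0.43333)
P(V) = -8830/13 (P(V) = -4*(79/(13/30) - 25/2) = -4*(79*(30/13) - 25*½) = -4*(2370/13 - 25/2) = -4*4415/26 = -8830/13)
P(h(10))/27788 = -8830/13/27788 = -8830/13*1/27788 = -4415/180622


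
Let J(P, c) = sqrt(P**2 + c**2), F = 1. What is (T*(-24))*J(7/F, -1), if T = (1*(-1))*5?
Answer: 600*sqrt(2) ≈ 848.53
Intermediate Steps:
T = -5 (T = -1*5 = -5)
(T*(-24))*J(7/F, -1) = (-5*(-24))*sqrt((7/1)**2 + (-1)**2) = 120*sqrt((7*1)**2 + 1) = 120*sqrt(7**2 + 1) = 120*sqrt(49 + 1) = 120*sqrt(50) = 120*(5*sqrt(2)) = 600*sqrt(2)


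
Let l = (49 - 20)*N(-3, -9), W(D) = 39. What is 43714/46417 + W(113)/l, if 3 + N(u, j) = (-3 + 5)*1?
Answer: -542557/1346093 ≈ -0.40306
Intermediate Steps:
N(u, j) = -1 (N(u, j) = -3 + (-3 + 5)*1 = -3 + 2*1 = -3 + 2 = -1)
l = -29 (l = (49 - 20)*(-1) = 29*(-1) = -29)
43714/46417 + W(113)/l = 43714/46417 + 39/(-29) = 43714*(1/46417) + 39*(-1/29) = 43714/46417 - 39/29 = -542557/1346093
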